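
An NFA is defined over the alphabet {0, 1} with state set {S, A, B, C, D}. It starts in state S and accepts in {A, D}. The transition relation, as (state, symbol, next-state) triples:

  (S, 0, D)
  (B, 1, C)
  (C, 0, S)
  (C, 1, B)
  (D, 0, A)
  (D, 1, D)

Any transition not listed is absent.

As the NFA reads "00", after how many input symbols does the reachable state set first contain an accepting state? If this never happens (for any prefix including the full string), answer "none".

1

Start in {S}.
Read '0': {S} → {D}.
None of the earlier sets intersect F, but {D} does.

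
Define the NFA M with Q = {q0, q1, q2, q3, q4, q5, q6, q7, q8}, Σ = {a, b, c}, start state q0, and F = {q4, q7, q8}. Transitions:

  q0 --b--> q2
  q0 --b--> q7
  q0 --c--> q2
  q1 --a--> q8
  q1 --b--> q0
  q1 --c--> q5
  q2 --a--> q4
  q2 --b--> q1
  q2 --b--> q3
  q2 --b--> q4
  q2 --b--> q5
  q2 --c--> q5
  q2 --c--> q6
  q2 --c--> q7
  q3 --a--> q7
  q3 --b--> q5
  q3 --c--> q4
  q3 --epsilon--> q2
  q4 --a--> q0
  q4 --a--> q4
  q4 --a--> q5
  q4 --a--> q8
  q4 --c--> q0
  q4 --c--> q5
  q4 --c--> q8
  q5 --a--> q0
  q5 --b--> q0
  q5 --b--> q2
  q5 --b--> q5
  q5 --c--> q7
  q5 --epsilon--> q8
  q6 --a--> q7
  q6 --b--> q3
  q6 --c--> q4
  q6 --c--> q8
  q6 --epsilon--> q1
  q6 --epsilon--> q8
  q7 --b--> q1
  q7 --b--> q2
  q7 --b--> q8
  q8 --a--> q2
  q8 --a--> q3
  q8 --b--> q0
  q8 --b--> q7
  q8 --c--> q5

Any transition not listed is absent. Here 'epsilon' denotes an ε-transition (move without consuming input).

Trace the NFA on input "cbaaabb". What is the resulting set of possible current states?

{q0, q1, q2, q3, q4, q5, q7, q8}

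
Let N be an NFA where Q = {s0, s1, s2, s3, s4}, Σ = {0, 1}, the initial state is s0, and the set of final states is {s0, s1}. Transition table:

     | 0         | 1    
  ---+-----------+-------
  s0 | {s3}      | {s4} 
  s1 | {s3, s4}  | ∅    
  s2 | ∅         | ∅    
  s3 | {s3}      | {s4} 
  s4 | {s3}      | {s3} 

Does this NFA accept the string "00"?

No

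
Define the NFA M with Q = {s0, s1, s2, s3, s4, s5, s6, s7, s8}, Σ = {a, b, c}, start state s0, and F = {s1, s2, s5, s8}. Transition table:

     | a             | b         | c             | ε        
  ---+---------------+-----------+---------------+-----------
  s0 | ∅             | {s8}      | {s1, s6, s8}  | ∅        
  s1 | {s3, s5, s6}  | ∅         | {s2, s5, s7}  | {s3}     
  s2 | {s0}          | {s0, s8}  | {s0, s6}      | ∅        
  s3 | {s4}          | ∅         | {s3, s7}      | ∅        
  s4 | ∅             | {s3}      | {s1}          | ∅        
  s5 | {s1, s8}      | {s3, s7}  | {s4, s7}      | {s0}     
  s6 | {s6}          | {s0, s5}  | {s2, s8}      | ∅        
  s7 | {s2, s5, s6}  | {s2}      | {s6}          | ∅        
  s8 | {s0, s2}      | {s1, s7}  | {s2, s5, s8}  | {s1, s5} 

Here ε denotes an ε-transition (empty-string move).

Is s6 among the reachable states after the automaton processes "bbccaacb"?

Start in {s0}.
Read 'b': {s0} → {s0, s1, s3, s5, s8}.
Read 'b': {s0, s1, s3, s5, s8} → {s0, s1, s3, s5, s7, s8}.
Read 'c': {s0, s1, s3, s5, s7, s8} → {s0, s1, s2, s3, s4, s5, s6, s7, s8}.
Read 'c': {s0, s1, s2, s3, s4, s5, s6, s7, s8} → {s0, s1, s2, s3, s4, s5, s6, s7, s8}.
Read 'a': {s0, s1, s2, s3, s4, s5, s6, s7, s8} → {s0, s1, s2, s3, s4, s5, s6, s8}.
Read 'a': {s0, s1, s2, s3, s4, s5, s6, s8} → {s0, s1, s2, s3, s4, s5, s6, s8}.
Read 'c': {s0, s1, s2, s3, s4, s5, s6, s8} → {s0, s1, s2, s3, s4, s5, s6, s7, s8}.
Read 'b': {s0, s1, s2, s3, s4, s5, s6, s7, s8} → {s0, s1, s2, s3, s5, s7, s8}.
State s6 is not in {s0, s1, s2, s3, s5, s7, s8}.

No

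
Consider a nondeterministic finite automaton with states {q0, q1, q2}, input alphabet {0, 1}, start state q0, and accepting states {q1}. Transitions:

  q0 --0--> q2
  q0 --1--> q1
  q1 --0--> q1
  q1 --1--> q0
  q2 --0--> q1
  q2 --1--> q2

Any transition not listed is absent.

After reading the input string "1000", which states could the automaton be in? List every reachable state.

Start in {q0}.
Read '1': {q0} → {q1}.
Read '0': {q1} → {q1}.
Read '0': {q1} → {q1}.
Read '0': {q1} → {q1}.

{q1}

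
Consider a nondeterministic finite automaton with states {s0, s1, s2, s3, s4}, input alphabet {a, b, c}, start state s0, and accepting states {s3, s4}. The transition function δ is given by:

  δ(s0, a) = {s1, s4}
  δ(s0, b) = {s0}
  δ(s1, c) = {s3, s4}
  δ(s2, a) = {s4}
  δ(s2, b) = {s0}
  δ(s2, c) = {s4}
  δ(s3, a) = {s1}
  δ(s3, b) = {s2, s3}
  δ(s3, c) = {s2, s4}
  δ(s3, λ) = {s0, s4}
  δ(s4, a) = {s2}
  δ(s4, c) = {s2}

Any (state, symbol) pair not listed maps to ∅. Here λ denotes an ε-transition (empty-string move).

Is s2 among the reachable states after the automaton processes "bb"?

No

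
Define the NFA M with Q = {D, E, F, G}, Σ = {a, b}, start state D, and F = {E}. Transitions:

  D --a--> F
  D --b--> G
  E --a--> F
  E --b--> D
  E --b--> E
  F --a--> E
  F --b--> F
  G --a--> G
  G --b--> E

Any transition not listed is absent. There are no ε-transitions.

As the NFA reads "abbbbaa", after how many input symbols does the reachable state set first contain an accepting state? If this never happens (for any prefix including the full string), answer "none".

6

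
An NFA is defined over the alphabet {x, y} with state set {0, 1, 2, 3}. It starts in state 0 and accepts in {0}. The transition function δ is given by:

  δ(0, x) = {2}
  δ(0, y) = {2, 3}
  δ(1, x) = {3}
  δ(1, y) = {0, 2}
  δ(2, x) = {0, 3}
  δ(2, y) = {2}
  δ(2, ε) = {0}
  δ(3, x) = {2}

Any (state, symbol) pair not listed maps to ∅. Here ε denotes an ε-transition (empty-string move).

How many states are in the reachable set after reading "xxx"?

3

Start in {0}.
Read 'x': {0} → {0, 2}.
Read 'x': {0, 2} → {0, 2, 3}.
Read 'x': {0, 2, 3} → {0, 2, 3}.
That set has 3 states.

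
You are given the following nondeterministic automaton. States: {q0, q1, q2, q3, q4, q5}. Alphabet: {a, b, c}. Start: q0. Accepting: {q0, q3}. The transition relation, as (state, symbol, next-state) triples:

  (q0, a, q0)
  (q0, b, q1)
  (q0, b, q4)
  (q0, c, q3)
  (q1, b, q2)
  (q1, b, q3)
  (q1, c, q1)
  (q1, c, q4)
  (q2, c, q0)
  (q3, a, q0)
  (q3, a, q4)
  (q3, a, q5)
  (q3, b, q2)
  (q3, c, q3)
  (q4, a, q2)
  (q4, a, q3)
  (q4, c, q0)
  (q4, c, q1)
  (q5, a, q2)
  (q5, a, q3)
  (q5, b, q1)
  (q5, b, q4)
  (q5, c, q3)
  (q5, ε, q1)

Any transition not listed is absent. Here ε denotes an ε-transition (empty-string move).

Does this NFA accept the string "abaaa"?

Yes

Start in {q0}.
Read 'a': q0→{q0}; now {q0}.
Read 'b': q0→{q1, q4}; now {q1, q4}.
Read 'a': q1→∅, q4→{q2, q3}; now {q2, q3}.
Read 'a': q2→∅, q3→{q0, q4, q5}; union {q0, q4, q5}; ε-closure = {q0, q1, q4, q5}.
Read 'a': q0→{q0}, q1→∅, q4→{q2, q3}, q5→{q2, q3}; now {q0, q2, q3}.
The final set {q0, q2, q3} contains the accepting states q0, q3.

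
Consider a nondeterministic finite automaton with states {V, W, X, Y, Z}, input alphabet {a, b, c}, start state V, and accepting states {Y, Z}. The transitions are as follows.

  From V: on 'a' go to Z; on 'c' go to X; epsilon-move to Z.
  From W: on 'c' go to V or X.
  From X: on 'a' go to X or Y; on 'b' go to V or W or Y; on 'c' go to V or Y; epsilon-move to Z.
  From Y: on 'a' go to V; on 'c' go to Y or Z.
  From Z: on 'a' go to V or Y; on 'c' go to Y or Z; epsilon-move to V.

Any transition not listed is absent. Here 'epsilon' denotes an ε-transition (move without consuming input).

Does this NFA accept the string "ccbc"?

Start: ε-closure({V}) = {V, Z}.
Read 'c': {V, Z} → {V, X, Y, Z}.
Read 'c': {V, X, Y, Z} → {V, X, Y, Z}.
Read 'b': {V, X, Y, Z} → {V, W, Y, Z}.
Read 'c': {V, W, Y, Z} → {V, X, Y, Z}.
The final set {V, X, Y, Z} contains the accepting states Y, Z.

Yes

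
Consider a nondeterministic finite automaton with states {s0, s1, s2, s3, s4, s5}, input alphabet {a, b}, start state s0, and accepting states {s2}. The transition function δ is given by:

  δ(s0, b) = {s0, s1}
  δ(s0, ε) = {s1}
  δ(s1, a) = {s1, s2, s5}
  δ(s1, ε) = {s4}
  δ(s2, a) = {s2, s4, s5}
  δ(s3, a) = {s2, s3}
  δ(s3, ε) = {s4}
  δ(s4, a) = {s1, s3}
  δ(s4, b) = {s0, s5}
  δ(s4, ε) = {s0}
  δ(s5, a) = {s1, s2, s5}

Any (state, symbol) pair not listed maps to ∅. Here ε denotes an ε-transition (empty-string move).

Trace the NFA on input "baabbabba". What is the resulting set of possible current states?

Start: ε-closure({s0}) = {s0, s1, s4}.
Read 'b': s0→{s0, s1}, s1→∅, s4→{s0, s5}; union {s0, s1, s5}; ε-closure = {s0, s1, s4, s5}.
Read 'a': s0→∅, s1→{s1, s2, s5}, s4→{s1, s3}, s5→{s1, s2, s5}; union {s1, s2, s3, s5}; ε-closure = {s0, s1, s2, s3, s4, s5}.
Read 'a': s0→∅, s1→{s1, s2, s5}, s2→{s2, s4, s5}, s3→{s2, s3}, s4→{s1, s3}, s5→{s1, s2, s5}; union {s1, s2, s3, s4, s5}; ε-closure = {s0, s1, s2, s3, s4, s5}.
Read 'b': s0→{s0, s1}, s1→∅, s2→∅, s3→∅, s4→{s0, s5}, s5→∅; union {s0, s1, s5}; ε-closure = {s0, s1, s4, s5}.
Read 'b': s0→{s0, s1}, s1→∅, s4→{s0, s5}, s5→∅; union {s0, s1, s5}; ε-closure = {s0, s1, s4, s5}.
Read 'a': s0→∅, s1→{s1, s2, s5}, s4→{s1, s3}, s5→{s1, s2, s5}; union {s1, s2, s3, s5}; ε-closure = {s0, s1, s2, s3, s4, s5}.
Read 'b': s0→{s0, s1}, s1→∅, s2→∅, s3→∅, s4→{s0, s5}, s5→∅; union {s0, s1, s5}; ε-closure = {s0, s1, s4, s5}.
Read 'b': s0→{s0, s1}, s1→∅, s4→{s0, s5}, s5→∅; union {s0, s1, s5}; ε-closure = {s0, s1, s4, s5}.
Read 'a': s0→∅, s1→{s1, s2, s5}, s4→{s1, s3}, s5→{s1, s2, s5}; union {s1, s2, s3, s5}; ε-closure = {s0, s1, s2, s3, s4, s5}.

{s0, s1, s2, s3, s4, s5}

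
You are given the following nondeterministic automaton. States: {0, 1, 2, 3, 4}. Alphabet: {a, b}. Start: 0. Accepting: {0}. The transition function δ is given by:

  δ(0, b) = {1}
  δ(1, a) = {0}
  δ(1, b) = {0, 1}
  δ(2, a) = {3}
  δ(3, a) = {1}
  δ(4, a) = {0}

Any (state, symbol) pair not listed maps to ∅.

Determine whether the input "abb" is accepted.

Start in {0}.
Read 'a': 0→∅; now ∅.
The set is empty and remains empty for the remaining 2 symbols.
The final set ∅ contains no accepting state.

No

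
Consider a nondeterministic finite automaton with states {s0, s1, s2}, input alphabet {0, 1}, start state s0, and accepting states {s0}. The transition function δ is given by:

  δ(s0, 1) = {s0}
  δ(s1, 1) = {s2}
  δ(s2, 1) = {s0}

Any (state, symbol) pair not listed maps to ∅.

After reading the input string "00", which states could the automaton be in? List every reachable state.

∅

Start in {s0}.
Read '0': s0→∅; now ∅.
The set is empty and remains empty for the remaining 1 symbol.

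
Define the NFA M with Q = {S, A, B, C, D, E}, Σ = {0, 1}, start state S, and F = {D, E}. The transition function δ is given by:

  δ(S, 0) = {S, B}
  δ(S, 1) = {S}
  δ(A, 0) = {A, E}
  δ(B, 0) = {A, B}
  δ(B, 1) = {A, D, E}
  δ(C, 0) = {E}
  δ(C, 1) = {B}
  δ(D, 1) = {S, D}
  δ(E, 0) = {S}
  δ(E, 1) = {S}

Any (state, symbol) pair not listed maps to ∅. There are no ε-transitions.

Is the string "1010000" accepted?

Yes

Start in {S}.
Read '1': {S} → {S}.
Read '0': {S} → {S, B}.
Read '1': {S, B} → {S, A, D, E}.
Read '0': {S, A, D, E} → {S, A, B, E}.
Read '0': {S, A, B, E} → {S, A, B, E}.
Read '0': {S, A, B, E} → {S, A, B, E}.
Read '0': {S, A, B, E} → {S, A, B, E}.
The final set {S, A, B, E} contains the accepting state E.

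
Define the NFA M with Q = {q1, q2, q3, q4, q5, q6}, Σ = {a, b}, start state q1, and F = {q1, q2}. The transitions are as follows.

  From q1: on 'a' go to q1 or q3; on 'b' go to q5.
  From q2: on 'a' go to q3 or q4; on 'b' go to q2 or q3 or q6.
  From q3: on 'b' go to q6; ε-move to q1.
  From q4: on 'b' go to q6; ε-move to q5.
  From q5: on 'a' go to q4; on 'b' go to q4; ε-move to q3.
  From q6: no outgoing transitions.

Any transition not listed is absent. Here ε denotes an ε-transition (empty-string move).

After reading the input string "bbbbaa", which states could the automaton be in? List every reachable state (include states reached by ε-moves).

{q1, q3, q4, q5}

Start in {q1}.
Read 'b': q1→{q5}; union {q5}; ε-closure = {q1, q3, q5}.
Read 'b': q1→{q5}, q3→{q6}, q5→{q4}; union {q4, q5, q6}; ε-closure = {q1, q3, q4, q5, q6}.
Read 'b': q1→{q5}, q3→{q6}, q4→{q6}, q5→{q4}, q6→∅; union {q4, q5, q6}; ε-closure = {q1, q3, q4, q5, q6}.
Read 'b': q1→{q5}, q3→{q6}, q4→{q6}, q5→{q4}, q6→∅; union {q4, q5, q6}; ε-closure = {q1, q3, q4, q5, q6}.
Read 'a': q1→{q1, q3}, q3→∅, q4→∅, q5→{q4}, q6→∅; union {q1, q3, q4}; ε-closure = {q1, q3, q4, q5}.
Read 'a': q1→{q1, q3}, q3→∅, q4→∅, q5→{q4}; union {q1, q3, q4}; ε-closure = {q1, q3, q4, q5}.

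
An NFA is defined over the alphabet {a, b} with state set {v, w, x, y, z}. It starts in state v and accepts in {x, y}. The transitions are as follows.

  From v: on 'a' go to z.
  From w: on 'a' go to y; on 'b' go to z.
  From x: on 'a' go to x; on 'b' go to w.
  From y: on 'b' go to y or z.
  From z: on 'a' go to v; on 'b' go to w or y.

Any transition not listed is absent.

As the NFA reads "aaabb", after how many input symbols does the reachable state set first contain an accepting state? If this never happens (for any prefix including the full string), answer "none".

4

Start in {v}.
Read 'a': v→{z}; now {z}.
Read 'a': z→{v}; now {v}.
Read 'a': v→{z}; now {z}.
Read 'b': z→{w, y}; now {w, y}.
None of the earlier sets intersect F, but {w, y} does.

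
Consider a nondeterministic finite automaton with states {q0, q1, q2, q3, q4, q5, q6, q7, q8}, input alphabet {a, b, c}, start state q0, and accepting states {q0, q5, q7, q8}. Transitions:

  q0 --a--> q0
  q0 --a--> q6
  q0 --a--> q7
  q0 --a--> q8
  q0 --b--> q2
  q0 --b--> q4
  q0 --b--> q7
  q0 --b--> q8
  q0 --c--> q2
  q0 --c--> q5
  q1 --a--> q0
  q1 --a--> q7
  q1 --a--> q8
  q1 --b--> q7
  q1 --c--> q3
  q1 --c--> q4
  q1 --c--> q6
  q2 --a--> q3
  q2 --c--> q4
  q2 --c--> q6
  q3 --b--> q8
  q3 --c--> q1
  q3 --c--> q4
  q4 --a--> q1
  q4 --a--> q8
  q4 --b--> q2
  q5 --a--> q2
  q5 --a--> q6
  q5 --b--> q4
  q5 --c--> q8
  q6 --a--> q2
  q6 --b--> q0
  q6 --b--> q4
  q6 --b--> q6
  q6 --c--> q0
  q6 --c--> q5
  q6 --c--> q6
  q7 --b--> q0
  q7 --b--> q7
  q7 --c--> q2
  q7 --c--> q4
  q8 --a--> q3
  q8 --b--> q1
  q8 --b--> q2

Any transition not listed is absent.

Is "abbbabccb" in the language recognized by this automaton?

Start in {q0}.
Read 'a': q0→{q0, q6, q7, q8}; now {q0, q6, q7, q8}.
Read 'b': q0→{q2, q4, q7, q8}, q6→{q0, q4, q6}, q7→{q0, q7}, q8→{q1, q2}; now {q0, q1, q2, q4, q6, q7, q8}.
Read 'b': q0→{q2, q4, q7, q8}, q1→{q7}, q2→∅, q4→{q2}, q6→{q0, q4, q6}, q7→{q0, q7}, q8→{q1, q2}; now {q0, q1, q2, q4, q6, q7, q8}.
Read 'b': q0→{q2, q4, q7, q8}, q1→{q7}, q2→∅, q4→{q2}, q6→{q0, q4, q6}, q7→{q0, q7}, q8→{q1, q2}; now {q0, q1, q2, q4, q6, q7, q8}.
Read 'a': q0→{q0, q6, q7, q8}, q1→{q0, q7, q8}, q2→{q3}, q4→{q1, q8}, q6→{q2}, q7→∅, q8→{q3}; now {q0, q1, q2, q3, q6, q7, q8}.
Read 'b': q0→{q2, q4, q7, q8}, q1→{q7}, q2→∅, q3→{q8}, q6→{q0, q4, q6}, q7→{q0, q7}, q8→{q1, q2}; now {q0, q1, q2, q4, q6, q7, q8}.
Read 'c': q0→{q2, q5}, q1→{q3, q4, q6}, q2→{q4, q6}, q4→∅, q6→{q0, q5, q6}, q7→{q2, q4}, q8→∅; now {q0, q2, q3, q4, q5, q6}.
Read 'c': q0→{q2, q5}, q2→{q4, q6}, q3→{q1, q4}, q4→∅, q5→{q8}, q6→{q0, q5, q6}; now {q0, q1, q2, q4, q5, q6, q8}.
Read 'b': q0→{q2, q4, q7, q8}, q1→{q7}, q2→∅, q4→{q2}, q5→{q4}, q6→{q0, q4, q6}, q8→{q1, q2}; now {q0, q1, q2, q4, q6, q7, q8}.
The final set {q0, q1, q2, q4, q6, q7, q8} contains the accepting states q0, q7, q8.

Yes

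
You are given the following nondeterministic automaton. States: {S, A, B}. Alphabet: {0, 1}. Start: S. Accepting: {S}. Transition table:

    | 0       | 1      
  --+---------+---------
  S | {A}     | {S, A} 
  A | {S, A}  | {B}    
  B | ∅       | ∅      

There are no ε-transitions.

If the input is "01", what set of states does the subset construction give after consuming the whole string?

{B}

Start in {S}.
Read '0': {S} → {A}.
Read '1': {A} → {B}.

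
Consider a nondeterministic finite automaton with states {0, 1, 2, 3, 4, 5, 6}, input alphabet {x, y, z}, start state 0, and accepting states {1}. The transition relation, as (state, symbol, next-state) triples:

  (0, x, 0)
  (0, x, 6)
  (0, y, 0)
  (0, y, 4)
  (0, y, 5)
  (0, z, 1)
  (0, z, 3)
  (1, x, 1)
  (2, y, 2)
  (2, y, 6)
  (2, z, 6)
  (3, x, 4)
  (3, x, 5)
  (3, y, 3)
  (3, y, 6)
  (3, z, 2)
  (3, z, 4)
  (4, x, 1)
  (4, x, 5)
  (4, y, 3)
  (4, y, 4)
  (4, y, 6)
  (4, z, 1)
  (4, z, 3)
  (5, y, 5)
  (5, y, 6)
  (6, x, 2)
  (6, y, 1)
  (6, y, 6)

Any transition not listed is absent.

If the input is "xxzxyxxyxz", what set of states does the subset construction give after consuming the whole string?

{6}

Start in {0}.
Read 'x': 0→{0, 6}; now {0, 6}.
Read 'x': 0→{0, 6}, 6→{2}; now {0, 2, 6}.
Read 'z': 0→{1, 3}, 2→{6}, 6→∅; now {1, 3, 6}.
Read 'x': 1→{1}, 3→{4, 5}, 6→{2}; now {1, 2, 4, 5}.
Read 'y': 1→∅, 2→{2, 6}, 4→{3, 4, 6}, 5→{5, 6}; now {2, 3, 4, 5, 6}.
Read 'x': 2→∅, 3→{4, 5}, 4→{1, 5}, 5→∅, 6→{2}; now {1, 2, 4, 5}.
Read 'x': 1→{1}, 2→∅, 4→{1, 5}, 5→∅; now {1, 5}.
Read 'y': 1→∅, 5→{5, 6}; now {5, 6}.
Read 'x': 5→∅, 6→{2}; now {2}.
Read 'z': 2→{6}; now {6}.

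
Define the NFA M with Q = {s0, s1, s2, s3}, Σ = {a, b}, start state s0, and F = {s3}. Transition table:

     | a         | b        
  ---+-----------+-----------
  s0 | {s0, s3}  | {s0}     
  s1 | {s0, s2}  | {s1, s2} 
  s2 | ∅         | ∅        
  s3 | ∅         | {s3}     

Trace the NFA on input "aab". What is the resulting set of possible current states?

Start in {s0}.
Read 'a': s0→{s0, s3}; now {s0, s3}.
Read 'a': s0→{s0, s3}, s3→∅; now {s0, s3}.
Read 'b': s0→{s0}, s3→{s3}; now {s0, s3}.

{s0, s3}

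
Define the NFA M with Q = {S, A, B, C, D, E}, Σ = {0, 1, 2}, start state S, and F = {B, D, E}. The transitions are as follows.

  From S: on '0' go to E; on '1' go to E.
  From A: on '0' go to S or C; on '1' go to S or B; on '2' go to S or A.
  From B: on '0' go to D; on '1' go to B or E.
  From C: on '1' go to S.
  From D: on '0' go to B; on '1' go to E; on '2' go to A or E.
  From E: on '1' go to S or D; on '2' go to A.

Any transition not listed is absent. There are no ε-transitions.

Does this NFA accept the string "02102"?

Yes

Start in {S}.
Read '0': {S} → {E}.
Read '2': {E} → {A}.
Read '1': {A} → {S, B}.
Read '0': {S, B} → {D, E}.
Read '2': {D, E} → {A, E}.
The final set {A, E} contains the accepting state E.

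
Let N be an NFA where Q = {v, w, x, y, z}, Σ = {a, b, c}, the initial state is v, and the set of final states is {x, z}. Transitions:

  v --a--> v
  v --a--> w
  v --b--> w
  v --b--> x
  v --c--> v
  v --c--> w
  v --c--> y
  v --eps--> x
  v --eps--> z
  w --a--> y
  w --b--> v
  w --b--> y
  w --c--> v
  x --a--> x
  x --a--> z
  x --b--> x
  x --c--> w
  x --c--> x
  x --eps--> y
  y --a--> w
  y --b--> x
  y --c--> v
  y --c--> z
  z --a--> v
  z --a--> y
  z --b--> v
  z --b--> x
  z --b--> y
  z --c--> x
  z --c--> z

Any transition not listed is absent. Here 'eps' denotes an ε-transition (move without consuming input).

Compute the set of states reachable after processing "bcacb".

{v, w, x, y, z}

Start: ε-closure({v}) = {v, x, y, z}.
Read 'b': {v, x, y, z} → {v, w, x, y, z}.
Read 'c': {v, w, x, y, z} → {v, w, x, y, z}.
Read 'a': {v, w, x, y, z} → {v, w, x, y, z}.
Read 'c': {v, w, x, y, z} → {v, w, x, y, z}.
Read 'b': {v, w, x, y, z} → {v, w, x, y, z}.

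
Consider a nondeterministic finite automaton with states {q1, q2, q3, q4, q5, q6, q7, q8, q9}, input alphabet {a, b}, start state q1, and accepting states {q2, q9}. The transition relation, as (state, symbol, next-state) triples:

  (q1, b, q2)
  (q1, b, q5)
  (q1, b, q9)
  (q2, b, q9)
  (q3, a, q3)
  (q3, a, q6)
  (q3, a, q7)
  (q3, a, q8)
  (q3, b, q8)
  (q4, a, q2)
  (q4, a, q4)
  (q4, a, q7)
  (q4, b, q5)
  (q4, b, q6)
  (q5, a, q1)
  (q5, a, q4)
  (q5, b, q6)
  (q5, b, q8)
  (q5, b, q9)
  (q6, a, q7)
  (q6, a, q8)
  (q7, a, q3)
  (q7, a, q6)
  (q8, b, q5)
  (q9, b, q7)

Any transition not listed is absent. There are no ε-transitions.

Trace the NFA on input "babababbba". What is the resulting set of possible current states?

Start in {q1}.
Read 'b': q1→{q2, q5, q9}; now {q2, q5, q9}.
Read 'a': q2→∅, q5→{q1, q4}, q9→∅; now {q1, q4}.
Read 'b': q1→{q2, q5, q9}, q4→{q5, q6}; now {q2, q5, q6, q9}.
Read 'a': q2→∅, q5→{q1, q4}, q6→{q7, q8}, q9→∅; now {q1, q4, q7, q8}.
Read 'b': q1→{q2, q5, q9}, q4→{q5, q6}, q7→∅, q8→{q5}; now {q2, q5, q6, q9}.
Read 'a': q2→∅, q5→{q1, q4}, q6→{q7, q8}, q9→∅; now {q1, q4, q7, q8}.
Read 'b': q1→{q2, q5, q9}, q4→{q5, q6}, q7→∅, q8→{q5}; now {q2, q5, q6, q9}.
Read 'b': q2→{q9}, q5→{q6, q8, q9}, q6→∅, q9→{q7}; now {q6, q7, q8, q9}.
Read 'b': q6→∅, q7→∅, q8→{q5}, q9→{q7}; now {q5, q7}.
Read 'a': q5→{q1, q4}, q7→{q3, q6}; now {q1, q3, q4, q6}.

{q1, q3, q4, q6}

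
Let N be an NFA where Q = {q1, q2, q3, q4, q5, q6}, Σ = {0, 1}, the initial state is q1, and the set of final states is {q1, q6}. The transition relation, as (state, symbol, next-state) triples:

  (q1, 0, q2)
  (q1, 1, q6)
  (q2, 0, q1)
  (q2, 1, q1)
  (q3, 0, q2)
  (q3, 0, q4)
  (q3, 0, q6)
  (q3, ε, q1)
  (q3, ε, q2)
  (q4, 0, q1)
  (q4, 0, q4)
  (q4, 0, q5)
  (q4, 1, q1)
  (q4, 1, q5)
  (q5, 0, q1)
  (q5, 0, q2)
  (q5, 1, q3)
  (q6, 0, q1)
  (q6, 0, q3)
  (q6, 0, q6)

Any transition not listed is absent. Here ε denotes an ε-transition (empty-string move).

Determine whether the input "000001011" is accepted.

Yes

Start in {q1}.
Read '0': q1→{q2}; now {q2}.
Read '0': q2→{q1}; now {q1}.
Read '0': q1→{q2}; now {q2}.
Read '0': q2→{q1}; now {q1}.
Read '0': q1→{q2}; now {q2}.
Read '1': q2→{q1}; now {q1}.
Read '0': q1→{q2}; now {q2}.
Read '1': q2→{q1}; now {q1}.
Read '1': q1→{q6}; now {q6}.
The final set {q6} contains the accepting state q6.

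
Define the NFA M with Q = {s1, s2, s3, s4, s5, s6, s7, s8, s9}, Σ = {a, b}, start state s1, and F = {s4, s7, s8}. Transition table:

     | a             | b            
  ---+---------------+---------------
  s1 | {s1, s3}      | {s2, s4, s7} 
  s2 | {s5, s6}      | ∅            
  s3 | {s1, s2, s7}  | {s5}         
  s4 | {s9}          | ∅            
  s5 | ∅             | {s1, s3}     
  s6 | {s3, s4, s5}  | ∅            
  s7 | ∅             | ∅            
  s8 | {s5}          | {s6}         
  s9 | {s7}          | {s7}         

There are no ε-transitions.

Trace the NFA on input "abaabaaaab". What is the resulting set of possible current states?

{s1, s2, s3, s4, s5, s7}

Start in {s1}.
Read 'a': {s1} → {s1, s3}.
Read 'b': {s1, s3} → {s2, s4, s5, s7}.
Read 'a': {s2, s4, s5, s7} → {s5, s6, s9}.
Read 'a': {s5, s6, s9} → {s3, s4, s5, s7}.
Read 'b': {s3, s4, s5, s7} → {s1, s3, s5}.
Read 'a': {s1, s3, s5} → {s1, s2, s3, s7}.
Read 'a': {s1, s2, s3, s7} → {s1, s2, s3, s5, s6, s7}.
Read 'a': {s1, s2, s3, s5, s6, s7} → {s1, s2, s3, s4, s5, s6, s7}.
Read 'a': {s1, s2, s3, s4, s5, s6, s7} → {s1, s2, s3, s4, s5, s6, s7, s9}.
Read 'b': {s1, s2, s3, s4, s5, s6, s7, s9} → {s1, s2, s3, s4, s5, s7}.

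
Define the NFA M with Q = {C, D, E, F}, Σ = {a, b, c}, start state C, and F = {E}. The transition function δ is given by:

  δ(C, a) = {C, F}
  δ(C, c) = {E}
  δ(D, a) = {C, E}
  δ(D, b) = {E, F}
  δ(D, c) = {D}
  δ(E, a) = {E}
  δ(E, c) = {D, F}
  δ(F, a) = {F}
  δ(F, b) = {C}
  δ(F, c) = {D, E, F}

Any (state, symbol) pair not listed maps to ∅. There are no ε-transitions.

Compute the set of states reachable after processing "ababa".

{C, F}

Start in {C}.
Read 'a': {C} → {C, F}.
Read 'b': {C, F} → {C}.
Read 'a': {C} → {C, F}.
Read 'b': {C, F} → {C}.
Read 'a': {C} → {C, F}.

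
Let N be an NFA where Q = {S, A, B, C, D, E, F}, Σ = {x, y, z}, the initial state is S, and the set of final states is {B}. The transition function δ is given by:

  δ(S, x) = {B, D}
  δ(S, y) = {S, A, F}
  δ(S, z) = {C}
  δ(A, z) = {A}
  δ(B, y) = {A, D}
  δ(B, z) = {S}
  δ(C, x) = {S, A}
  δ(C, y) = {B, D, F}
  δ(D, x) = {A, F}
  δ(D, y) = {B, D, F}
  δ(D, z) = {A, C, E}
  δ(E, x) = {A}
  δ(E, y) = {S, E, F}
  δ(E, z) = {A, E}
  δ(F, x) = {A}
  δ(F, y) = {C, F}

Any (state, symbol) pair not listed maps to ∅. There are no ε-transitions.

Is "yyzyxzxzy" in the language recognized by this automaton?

Start in {S}.
Read 'y': {S} → {S, A, F}.
Read 'y': {S, A, F} → {S, A, C, F}.
Read 'z': {S, A, C, F} → {A, C}.
Read 'y': {A, C} → {B, D, F}.
Read 'x': {B, D, F} → {A, F}.
Read 'z': {A, F} → {A}.
Read 'x': {A} → ∅.
The set is empty and remains empty for the remaining 2 symbols.
The final set ∅ contains no accepting state.

No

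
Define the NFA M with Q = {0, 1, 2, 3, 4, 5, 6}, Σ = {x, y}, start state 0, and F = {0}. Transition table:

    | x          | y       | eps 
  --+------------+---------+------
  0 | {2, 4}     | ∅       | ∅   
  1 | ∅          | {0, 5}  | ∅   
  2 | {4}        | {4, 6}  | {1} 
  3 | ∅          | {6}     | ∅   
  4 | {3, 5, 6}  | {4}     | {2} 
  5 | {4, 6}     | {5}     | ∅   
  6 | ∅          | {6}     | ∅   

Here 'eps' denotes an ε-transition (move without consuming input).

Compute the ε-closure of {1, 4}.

{1, 2, 4}

Begin with {1, 4}.
ε-move 4 → 2; add 2.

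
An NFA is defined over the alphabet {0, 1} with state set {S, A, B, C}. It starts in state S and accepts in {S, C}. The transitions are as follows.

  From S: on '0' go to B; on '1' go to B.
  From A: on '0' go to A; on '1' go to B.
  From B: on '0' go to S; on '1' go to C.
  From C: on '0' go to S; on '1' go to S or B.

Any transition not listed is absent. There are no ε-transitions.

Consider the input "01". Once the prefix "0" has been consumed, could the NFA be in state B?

Start in {S}.
Read '0': {S} → {B}.
State B is in {B}.

Yes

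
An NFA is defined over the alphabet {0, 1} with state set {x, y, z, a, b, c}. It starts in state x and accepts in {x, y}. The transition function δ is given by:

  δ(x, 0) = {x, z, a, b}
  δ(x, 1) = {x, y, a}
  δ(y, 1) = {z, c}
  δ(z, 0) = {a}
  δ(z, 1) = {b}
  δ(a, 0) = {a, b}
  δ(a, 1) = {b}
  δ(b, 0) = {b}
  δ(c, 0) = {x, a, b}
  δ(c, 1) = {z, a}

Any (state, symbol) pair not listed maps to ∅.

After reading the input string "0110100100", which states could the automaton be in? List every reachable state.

{x, z, a, b}

Start in {x}.
Read '0': x→{x, z, a, b}; now {x, z, a, b}.
Read '1': x→{x, y, a}, z→{b}, a→{b}, b→∅; now {x, y, a, b}.
Read '1': x→{x, y, a}, y→{z, c}, a→{b}, b→∅; now {x, y, z, a, b, c}.
Read '0': x→{x, z, a, b}, y→∅, z→{a}, a→{a, b}, b→{b}, c→{x, a, b}; now {x, z, a, b}.
Read '1': x→{x, y, a}, z→{b}, a→{b}, b→∅; now {x, y, a, b}.
Read '0': x→{x, z, a, b}, y→∅, a→{a, b}, b→{b}; now {x, z, a, b}.
Read '0': x→{x, z, a, b}, z→{a}, a→{a, b}, b→{b}; now {x, z, a, b}.
Read '1': x→{x, y, a}, z→{b}, a→{b}, b→∅; now {x, y, a, b}.
Read '0': x→{x, z, a, b}, y→∅, a→{a, b}, b→{b}; now {x, z, a, b}.
Read '0': x→{x, z, a, b}, z→{a}, a→{a, b}, b→{b}; now {x, z, a, b}.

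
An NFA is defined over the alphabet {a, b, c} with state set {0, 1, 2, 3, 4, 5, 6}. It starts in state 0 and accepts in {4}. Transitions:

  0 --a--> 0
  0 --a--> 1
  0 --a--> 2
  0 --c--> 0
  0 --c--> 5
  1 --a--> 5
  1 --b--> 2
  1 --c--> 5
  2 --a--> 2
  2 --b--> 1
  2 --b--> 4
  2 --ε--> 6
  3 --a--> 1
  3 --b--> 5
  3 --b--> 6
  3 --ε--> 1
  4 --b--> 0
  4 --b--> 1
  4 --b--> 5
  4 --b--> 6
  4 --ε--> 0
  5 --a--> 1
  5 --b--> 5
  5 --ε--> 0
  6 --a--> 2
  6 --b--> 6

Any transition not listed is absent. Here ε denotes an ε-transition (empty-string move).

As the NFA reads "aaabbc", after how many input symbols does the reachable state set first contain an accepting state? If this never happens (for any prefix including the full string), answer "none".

Start in {0}.
Read 'a': 0→{0, 1, 2}; union {0, 1, 2}; ε-closure = {0, 1, 2, 6}.
Read 'a': 0→{0, 1, 2}, 1→{5}, 2→{2}, 6→{2}; union {0, 1, 2, 5}; ε-closure = {0, 1, 2, 5, 6}.
Read 'a': 0→{0, 1, 2}, 1→{5}, 2→{2}, 5→{1}, 6→{2}; union {0, 1, 2, 5}; ε-closure = {0, 1, 2, 5, 6}.
Read 'b': 0→∅, 1→{2}, 2→{1, 4}, 5→{5}, 6→{6}; union {1, 2, 4, 5, 6}; ε-closure = {0, 1, 2, 4, 5, 6}.
None of the earlier sets intersect F, but {0, 1, 2, 4, 5, 6} does.

4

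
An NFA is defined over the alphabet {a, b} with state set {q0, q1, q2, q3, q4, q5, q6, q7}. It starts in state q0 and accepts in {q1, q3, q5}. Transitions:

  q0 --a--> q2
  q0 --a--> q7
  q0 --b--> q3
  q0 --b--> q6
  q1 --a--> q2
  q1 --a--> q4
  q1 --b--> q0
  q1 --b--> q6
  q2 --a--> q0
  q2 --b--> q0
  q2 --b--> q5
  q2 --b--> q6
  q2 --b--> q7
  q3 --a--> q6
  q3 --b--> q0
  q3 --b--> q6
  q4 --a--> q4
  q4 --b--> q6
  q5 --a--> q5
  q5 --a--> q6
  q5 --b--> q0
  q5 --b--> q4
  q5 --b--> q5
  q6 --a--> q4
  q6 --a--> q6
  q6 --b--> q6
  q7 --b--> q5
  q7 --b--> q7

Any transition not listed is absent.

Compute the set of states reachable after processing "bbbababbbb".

{q6}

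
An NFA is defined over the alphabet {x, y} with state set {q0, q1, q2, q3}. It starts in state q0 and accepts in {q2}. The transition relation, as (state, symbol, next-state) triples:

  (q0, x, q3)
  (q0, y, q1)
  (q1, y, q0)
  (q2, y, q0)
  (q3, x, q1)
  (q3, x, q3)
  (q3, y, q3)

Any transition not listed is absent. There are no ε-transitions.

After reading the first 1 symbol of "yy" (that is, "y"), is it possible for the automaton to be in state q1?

Yes

Start in {q0}.
Read 'y': q0→{q1}; now {q1}.
State q1 is in {q1}.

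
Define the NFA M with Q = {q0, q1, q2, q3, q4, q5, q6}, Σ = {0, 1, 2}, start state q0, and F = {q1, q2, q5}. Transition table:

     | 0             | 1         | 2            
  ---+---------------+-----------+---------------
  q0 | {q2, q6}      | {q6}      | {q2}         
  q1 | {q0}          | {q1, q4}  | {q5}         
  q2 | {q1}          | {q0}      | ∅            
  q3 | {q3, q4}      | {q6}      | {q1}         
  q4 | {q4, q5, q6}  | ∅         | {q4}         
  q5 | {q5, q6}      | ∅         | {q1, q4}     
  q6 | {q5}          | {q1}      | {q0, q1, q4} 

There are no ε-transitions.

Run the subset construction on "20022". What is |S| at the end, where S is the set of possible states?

0

Start in {q0}.
Read '2': {q0} → {q2}.
Read '0': {q2} → {q1}.
Read '0': {q1} → {q0}.
Read '2': {q0} → {q2}.
Read '2': {q2} → ∅.
That set has 0 states.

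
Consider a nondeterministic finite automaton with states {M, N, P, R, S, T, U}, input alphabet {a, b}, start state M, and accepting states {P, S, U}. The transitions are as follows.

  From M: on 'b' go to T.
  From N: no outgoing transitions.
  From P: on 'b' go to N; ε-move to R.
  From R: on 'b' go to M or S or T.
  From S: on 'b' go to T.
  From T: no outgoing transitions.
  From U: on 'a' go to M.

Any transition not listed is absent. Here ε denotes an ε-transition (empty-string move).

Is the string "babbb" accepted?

No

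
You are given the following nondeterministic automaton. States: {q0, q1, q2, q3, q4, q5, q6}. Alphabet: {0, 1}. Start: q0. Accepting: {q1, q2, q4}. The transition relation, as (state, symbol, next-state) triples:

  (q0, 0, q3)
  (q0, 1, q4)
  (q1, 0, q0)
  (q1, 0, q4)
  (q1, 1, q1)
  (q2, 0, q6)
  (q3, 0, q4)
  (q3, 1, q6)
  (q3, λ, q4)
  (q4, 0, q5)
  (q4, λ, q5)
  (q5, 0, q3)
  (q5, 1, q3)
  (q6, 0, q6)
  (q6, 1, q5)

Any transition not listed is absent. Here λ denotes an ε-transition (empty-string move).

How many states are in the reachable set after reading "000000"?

Start in {q0}.
Read '0': {q0} → {q3, q4, q5}.
Read '0': {q3, q4, q5} → {q3, q4, q5}.
Read '0': {q3, q4, q5} → {q3, q4, q5}.
Read '0': {q3, q4, q5} → {q3, q4, q5}.
Read '0': {q3, q4, q5} → {q3, q4, q5}.
Read '0': {q3, q4, q5} → {q3, q4, q5}.
That set has 3 states.

3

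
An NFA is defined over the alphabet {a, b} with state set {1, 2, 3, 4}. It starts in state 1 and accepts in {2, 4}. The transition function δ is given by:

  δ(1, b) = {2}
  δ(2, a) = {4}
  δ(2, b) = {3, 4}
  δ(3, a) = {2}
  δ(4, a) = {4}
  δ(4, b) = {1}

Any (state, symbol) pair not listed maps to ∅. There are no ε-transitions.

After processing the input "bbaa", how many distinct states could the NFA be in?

Start in {1}.
Read 'b': 1→{2}; now {2}.
Read 'b': 2→{3, 4}; now {3, 4}.
Read 'a': 3→{2}, 4→{4}; now {2, 4}.
Read 'a': 2→{4}, 4→{4}; now {4}.
That set has 1 state.

1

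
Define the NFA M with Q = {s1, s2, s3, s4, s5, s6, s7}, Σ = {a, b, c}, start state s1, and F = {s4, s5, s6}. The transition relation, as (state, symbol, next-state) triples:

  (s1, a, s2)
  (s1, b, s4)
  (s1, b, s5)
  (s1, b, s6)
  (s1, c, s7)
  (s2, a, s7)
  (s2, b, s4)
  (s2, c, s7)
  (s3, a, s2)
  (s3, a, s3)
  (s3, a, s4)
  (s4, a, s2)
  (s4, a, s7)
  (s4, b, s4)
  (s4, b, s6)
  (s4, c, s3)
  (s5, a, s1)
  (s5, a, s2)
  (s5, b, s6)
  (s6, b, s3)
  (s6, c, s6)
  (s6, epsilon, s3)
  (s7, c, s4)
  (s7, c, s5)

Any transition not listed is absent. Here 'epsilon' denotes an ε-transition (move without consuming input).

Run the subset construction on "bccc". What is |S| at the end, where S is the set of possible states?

Start in {s1}.
Read 'b': {s1} → {s3, s4, s5, s6}.
Read 'c': {s3, s4, s5, s6} → {s3, s6}.
Read 'c': {s3, s6} → {s3, s6}.
Read 'c': {s3, s6} → {s3, s6}.
That set has 2 states.

2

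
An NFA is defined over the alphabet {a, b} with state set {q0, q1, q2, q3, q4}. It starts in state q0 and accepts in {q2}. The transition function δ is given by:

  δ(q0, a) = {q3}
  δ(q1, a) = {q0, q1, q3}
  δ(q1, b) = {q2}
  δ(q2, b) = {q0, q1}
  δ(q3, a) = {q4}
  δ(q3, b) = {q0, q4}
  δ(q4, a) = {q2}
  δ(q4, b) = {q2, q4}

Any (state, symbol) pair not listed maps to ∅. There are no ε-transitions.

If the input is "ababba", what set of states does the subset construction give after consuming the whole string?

Start in {q0}.
Read 'a': q0→{q3}; now {q3}.
Read 'b': q3→{q0, q4}; now {q0, q4}.
Read 'a': q0→{q3}, q4→{q2}; now {q2, q3}.
Read 'b': q2→{q0, q1}, q3→{q0, q4}; now {q0, q1, q4}.
Read 'b': q0→∅, q1→{q2}, q4→{q2, q4}; now {q2, q4}.
Read 'a': q2→∅, q4→{q2}; now {q2}.

{q2}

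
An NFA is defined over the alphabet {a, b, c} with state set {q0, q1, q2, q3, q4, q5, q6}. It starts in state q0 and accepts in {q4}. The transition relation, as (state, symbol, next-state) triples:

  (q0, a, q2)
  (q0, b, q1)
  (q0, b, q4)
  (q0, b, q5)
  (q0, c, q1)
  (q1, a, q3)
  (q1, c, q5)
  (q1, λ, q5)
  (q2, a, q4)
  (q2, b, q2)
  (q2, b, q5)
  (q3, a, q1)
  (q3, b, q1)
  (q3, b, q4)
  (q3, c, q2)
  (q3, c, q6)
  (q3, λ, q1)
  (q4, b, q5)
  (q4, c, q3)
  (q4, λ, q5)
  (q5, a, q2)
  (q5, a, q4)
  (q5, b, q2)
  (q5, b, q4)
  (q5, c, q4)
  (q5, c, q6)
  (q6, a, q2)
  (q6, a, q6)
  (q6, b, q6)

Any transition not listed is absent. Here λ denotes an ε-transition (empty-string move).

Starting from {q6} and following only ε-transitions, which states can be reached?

{q6}

Begin with {q6}.
No ε-moves leave this set, so the closure equals the set itself.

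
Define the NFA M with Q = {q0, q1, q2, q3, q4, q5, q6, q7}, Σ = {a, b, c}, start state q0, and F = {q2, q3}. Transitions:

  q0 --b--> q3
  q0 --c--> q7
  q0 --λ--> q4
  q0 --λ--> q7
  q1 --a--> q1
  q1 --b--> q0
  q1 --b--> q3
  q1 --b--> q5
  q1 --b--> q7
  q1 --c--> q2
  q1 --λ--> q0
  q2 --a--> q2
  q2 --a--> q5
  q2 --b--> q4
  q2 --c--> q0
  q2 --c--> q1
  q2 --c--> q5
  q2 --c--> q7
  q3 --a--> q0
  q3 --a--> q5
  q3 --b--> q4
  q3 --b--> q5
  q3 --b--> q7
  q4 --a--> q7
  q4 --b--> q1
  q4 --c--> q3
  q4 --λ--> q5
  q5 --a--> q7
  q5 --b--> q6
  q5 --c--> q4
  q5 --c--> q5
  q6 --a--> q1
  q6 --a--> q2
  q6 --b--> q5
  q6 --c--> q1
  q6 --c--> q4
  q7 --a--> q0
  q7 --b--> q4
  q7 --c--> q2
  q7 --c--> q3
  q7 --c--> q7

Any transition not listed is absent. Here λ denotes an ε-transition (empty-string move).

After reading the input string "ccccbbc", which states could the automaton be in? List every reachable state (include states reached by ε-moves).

{q0, q1, q2, q3, q4, q5, q7}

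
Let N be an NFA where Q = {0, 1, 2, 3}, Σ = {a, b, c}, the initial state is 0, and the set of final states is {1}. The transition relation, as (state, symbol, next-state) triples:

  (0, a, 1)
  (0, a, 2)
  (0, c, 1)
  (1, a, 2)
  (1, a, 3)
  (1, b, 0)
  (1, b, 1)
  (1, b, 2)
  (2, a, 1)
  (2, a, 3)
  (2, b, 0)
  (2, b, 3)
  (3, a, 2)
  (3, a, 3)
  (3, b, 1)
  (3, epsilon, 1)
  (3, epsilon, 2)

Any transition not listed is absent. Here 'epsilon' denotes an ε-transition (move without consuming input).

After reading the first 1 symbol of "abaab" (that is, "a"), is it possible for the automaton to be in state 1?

Start in {0}.
Read 'a': {0} → {1, 2}.
State 1 is in {1, 2}.

Yes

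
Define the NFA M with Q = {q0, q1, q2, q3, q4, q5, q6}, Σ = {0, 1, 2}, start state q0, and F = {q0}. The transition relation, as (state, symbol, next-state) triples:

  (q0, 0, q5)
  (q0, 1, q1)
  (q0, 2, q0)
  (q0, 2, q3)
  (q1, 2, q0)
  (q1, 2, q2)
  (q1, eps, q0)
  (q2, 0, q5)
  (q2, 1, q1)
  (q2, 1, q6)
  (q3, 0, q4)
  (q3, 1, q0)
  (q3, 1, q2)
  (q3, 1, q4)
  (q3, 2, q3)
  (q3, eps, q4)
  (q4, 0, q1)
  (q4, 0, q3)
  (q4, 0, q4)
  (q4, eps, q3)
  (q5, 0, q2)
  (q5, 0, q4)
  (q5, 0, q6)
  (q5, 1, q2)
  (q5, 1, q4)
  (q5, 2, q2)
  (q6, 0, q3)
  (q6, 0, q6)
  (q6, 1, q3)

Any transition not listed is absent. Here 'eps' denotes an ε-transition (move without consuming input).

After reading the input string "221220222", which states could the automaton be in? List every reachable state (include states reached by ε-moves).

{q0, q3, q4}

Start in {q0}.
Read '2': {q0} → {q0, q3, q4}.
Read '2': {q0, q3, q4} → {q0, q3, q4}.
Read '1': {q0, q3, q4} → {q0, q1, q2, q3, q4}.
Read '2': {q0, q1, q2, q3, q4} → {q0, q2, q3, q4}.
Read '2': {q0, q2, q3, q4} → {q0, q3, q4}.
Read '0': {q0, q3, q4} → {q0, q1, q3, q4, q5}.
Read '2': {q0, q1, q3, q4, q5} → {q0, q2, q3, q4}.
Read '2': {q0, q2, q3, q4} → {q0, q3, q4}.
Read '2': {q0, q3, q4} → {q0, q3, q4}.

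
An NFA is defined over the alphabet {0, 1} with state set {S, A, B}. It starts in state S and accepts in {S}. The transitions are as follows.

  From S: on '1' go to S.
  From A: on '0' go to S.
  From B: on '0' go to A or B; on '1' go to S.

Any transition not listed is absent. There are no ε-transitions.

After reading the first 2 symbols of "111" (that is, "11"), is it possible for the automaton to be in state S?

Yes

Start in {S}.
Read '1': {S} → {S}.
Read '1': {S} → {S}.
State S is in {S}.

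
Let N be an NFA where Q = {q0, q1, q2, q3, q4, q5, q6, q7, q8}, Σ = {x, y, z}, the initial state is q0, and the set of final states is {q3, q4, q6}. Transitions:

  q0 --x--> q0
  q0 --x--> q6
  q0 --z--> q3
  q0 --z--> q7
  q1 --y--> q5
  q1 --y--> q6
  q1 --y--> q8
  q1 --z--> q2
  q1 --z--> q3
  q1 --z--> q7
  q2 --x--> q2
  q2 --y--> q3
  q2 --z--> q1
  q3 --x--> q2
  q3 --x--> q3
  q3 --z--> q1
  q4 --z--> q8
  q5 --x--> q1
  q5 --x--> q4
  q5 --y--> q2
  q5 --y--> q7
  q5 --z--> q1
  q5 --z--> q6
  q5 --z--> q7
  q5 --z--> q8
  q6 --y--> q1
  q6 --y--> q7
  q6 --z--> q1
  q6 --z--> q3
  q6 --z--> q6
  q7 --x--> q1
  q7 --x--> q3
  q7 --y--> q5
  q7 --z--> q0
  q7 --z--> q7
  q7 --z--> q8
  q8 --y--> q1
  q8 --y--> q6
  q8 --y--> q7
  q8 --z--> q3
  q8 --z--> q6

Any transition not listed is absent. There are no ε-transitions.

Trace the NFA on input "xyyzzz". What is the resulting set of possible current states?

{q0, q1, q2, q3, q6, q7, q8}

Start in {q0}.
Read 'x': {q0} → {q0, q6}.
Read 'y': {q0, q6} → {q1, q7}.
Read 'y': {q1, q7} → {q5, q6, q8}.
Read 'z': {q5, q6, q8} → {q1, q3, q6, q7, q8}.
Read 'z': {q1, q3, q6, q7, q8} → {q0, q1, q2, q3, q6, q7, q8}.
Read 'z': {q0, q1, q2, q3, q6, q7, q8} → {q0, q1, q2, q3, q6, q7, q8}.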